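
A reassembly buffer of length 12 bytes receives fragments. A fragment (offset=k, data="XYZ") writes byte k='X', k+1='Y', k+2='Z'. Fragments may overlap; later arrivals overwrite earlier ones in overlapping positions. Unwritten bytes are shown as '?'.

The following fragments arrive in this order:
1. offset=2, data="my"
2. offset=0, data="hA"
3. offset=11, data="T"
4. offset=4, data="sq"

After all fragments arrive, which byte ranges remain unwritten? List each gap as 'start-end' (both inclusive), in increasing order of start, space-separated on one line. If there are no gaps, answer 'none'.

Fragment 1: offset=2 len=2
Fragment 2: offset=0 len=2
Fragment 3: offset=11 len=1
Fragment 4: offset=4 len=2
Gaps: 6-10

Answer: 6-10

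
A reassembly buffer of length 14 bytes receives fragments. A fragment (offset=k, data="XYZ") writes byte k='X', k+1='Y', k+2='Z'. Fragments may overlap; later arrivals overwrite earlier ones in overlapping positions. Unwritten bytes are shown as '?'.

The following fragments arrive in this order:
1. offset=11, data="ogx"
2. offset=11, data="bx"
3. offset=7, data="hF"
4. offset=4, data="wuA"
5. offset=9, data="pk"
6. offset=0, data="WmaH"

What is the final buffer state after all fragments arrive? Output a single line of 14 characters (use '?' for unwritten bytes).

Answer: WmaHwuAhFpkbxx

Derivation:
Fragment 1: offset=11 data="ogx" -> buffer=???????????ogx
Fragment 2: offset=11 data="bx" -> buffer=???????????bxx
Fragment 3: offset=7 data="hF" -> buffer=???????hF??bxx
Fragment 4: offset=4 data="wuA" -> buffer=????wuAhF??bxx
Fragment 5: offset=9 data="pk" -> buffer=????wuAhFpkbxx
Fragment 6: offset=0 data="WmaH" -> buffer=WmaHwuAhFpkbxx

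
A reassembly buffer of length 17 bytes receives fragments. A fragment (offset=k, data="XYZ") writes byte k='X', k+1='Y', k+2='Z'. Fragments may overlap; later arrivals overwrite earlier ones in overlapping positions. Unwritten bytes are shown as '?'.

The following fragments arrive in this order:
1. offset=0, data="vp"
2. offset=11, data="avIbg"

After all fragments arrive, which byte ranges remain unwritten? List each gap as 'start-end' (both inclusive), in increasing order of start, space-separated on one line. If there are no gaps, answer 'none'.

Fragment 1: offset=0 len=2
Fragment 2: offset=11 len=5
Gaps: 2-10 16-16

Answer: 2-10 16-16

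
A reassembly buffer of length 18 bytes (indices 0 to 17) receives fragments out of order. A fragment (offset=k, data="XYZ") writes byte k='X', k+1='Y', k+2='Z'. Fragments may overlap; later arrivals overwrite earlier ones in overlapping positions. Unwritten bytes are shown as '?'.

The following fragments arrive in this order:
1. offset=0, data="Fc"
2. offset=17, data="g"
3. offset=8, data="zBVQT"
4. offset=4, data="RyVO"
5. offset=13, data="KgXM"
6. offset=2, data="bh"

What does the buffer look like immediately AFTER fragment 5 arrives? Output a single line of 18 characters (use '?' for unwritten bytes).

Answer: Fc??RyVOzBVQTKgXMg

Derivation:
Fragment 1: offset=0 data="Fc" -> buffer=Fc????????????????
Fragment 2: offset=17 data="g" -> buffer=Fc???????????????g
Fragment 3: offset=8 data="zBVQT" -> buffer=Fc??????zBVQT????g
Fragment 4: offset=4 data="RyVO" -> buffer=Fc??RyVOzBVQT????g
Fragment 5: offset=13 data="KgXM" -> buffer=Fc??RyVOzBVQTKgXMg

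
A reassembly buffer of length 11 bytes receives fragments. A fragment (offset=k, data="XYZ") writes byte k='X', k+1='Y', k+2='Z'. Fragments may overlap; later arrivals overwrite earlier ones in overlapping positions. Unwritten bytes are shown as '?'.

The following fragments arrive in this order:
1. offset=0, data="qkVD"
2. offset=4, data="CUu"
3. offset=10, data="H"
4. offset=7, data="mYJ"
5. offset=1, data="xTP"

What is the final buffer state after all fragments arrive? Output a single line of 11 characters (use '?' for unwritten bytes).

Fragment 1: offset=0 data="qkVD" -> buffer=qkVD???????
Fragment 2: offset=4 data="CUu" -> buffer=qkVDCUu????
Fragment 3: offset=10 data="H" -> buffer=qkVDCUu???H
Fragment 4: offset=7 data="mYJ" -> buffer=qkVDCUumYJH
Fragment 5: offset=1 data="xTP" -> buffer=qxTPCUumYJH

Answer: qxTPCUumYJH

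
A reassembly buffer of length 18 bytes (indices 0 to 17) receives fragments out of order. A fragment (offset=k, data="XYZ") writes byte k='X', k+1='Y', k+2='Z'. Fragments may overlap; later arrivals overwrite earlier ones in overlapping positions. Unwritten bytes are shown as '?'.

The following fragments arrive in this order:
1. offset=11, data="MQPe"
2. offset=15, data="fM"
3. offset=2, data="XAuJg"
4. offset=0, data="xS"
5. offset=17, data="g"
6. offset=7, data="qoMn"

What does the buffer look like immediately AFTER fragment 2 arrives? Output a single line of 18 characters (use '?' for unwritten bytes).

Fragment 1: offset=11 data="MQPe" -> buffer=???????????MQPe???
Fragment 2: offset=15 data="fM" -> buffer=???????????MQPefM?

Answer: ???????????MQPefM?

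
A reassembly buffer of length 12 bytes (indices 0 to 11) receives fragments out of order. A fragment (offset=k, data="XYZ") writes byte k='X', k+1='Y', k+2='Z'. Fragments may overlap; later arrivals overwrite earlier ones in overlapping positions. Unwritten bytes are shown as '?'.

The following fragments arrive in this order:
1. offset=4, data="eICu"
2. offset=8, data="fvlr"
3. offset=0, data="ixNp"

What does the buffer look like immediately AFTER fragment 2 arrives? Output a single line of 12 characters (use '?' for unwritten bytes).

Fragment 1: offset=4 data="eICu" -> buffer=????eICu????
Fragment 2: offset=8 data="fvlr" -> buffer=????eICufvlr

Answer: ????eICufvlr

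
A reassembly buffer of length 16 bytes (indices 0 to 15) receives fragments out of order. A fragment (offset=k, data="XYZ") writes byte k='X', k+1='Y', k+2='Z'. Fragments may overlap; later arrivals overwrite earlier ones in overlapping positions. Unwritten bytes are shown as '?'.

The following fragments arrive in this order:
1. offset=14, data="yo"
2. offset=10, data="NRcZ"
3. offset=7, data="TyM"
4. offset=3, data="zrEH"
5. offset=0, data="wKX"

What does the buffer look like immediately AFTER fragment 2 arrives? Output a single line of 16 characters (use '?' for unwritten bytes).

Fragment 1: offset=14 data="yo" -> buffer=??????????????yo
Fragment 2: offset=10 data="NRcZ" -> buffer=??????????NRcZyo

Answer: ??????????NRcZyo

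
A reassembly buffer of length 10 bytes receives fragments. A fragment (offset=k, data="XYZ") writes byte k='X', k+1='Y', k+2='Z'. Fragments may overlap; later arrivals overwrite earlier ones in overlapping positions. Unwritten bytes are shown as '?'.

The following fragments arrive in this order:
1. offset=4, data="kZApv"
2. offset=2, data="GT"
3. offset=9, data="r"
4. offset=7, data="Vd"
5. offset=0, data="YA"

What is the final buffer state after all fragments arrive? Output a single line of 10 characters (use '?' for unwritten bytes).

Answer: YAGTkZAVdr

Derivation:
Fragment 1: offset=4 data="kZApv" -> buffer=????kZApv?
Fragment 2: offset=2 data="GT" -> buffer=??GTkZApv?
Fragment 3: offset=9 data="r" -> buffer=??GTkZApvr
Fragment 4: offset=7 data="Vd" -> buffer=??GTkZAVdr
Fragment 5: offset=0 data="YA" -> buffer=YAGTkZAVdr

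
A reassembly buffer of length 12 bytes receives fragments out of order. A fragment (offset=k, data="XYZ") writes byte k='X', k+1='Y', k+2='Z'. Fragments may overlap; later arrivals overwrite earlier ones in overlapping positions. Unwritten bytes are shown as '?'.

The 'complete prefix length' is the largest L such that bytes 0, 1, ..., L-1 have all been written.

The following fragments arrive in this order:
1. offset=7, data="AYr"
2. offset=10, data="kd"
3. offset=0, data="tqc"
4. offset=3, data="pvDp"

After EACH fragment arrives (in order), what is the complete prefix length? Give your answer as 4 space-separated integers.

Fragment 1: offset=7 data="AYr" -> buffer=???????AYr?? -> prefix_len=0
Fragment 2: offset=10 data="kd" -> buffer=???????AYrkd -> prefix_len=0
Fragment 3: offset=0 data="tqc" -> buffer=tqc????AYrkd -> prefix_len=3
Fragment 4: offset=3 data="pvDp" -> buffer=tqcpvDpAYrkd -> prefix_len=12

Answer: 0 0 3 12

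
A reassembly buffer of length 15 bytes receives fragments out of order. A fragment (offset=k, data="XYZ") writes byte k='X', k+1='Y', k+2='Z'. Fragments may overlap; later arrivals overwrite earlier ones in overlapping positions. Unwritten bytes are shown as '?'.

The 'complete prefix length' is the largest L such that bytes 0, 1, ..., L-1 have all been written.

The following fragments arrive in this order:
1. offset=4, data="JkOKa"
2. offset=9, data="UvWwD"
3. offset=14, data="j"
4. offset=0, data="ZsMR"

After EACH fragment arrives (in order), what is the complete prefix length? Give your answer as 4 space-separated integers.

Fragment 1: offset=4 data="JkOKa" -> buffer=????JkOKa?????? -> prefix_len=0
Fragment 2: offset=9 data="UvWwD" -> buffer=????JkOKaUvWwD? -> prefix_len=0
Fragment 3: offset=14 data="j" -> buffer=????JkOKaUvWwDj -> prefix_len=0
Fragment 4: offset=0 data="ZsMR" -> buffer=ZsMRJkOKaUvWwDj -> prefix_len=15

Answer: 0 0 0 15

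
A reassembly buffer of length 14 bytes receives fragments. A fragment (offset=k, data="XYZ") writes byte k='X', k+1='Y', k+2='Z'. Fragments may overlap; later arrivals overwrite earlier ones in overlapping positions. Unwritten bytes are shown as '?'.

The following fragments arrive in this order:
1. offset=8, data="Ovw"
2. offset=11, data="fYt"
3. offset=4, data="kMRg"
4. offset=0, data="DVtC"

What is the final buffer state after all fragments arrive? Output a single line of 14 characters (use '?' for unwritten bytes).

Fragment 1: offset=8 data="Ovw" -> buffer=????????Ovw???
Fragment 2: offset=11 data="fYt" -> buffer=????????OvwfYt
Fragment 3: offset=4 data="kMRg" -> buffer=????kMRgOvwfYt
Fragment 4: offset=0 data="DVtC" -> buffer=DVtCkMRgOvwfYt

Answer: DVtCkMRgOvwfYt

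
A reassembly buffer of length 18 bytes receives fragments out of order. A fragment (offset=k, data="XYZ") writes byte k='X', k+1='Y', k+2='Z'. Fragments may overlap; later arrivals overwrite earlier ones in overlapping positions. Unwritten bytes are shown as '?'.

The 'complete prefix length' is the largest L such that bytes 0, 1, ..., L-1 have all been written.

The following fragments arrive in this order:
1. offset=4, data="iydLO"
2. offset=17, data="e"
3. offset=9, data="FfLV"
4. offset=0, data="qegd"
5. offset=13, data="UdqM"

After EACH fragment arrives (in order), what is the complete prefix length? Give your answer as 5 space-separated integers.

Answer: 0 0 0 13 18

Derivation:
Fragment 1: offset=4 data="iydLO" -> buffer=????iydLO????????? -> prefix_len=0
Fragment 2: offset=17 data="e" -> buffer=????iydLO????????e -> prefix_len=0
Fragment 3: offset=9 data="FfLV" -> buffer=????iydLOFfLV????e -> prefix_len=0
Fragment 4: offset=0 data="qegd" -> buffer=qegdiydLOFfLV????e -> prefix_len=13
Fragment 5: offset=13 data="UdqM" -> buffer=qegdiydLOFfLVUdqMe -> prefix_len=18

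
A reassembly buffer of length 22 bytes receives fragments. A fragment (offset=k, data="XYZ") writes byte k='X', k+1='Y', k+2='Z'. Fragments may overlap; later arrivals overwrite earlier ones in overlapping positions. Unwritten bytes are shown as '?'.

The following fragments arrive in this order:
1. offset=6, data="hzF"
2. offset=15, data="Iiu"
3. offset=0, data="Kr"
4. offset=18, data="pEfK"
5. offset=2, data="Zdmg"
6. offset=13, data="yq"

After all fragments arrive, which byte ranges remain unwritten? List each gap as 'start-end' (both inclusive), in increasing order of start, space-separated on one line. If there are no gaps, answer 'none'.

Answer: 9-12

Derivation:
Fragment 1: offset=6 len=3
Fragment 2: offset=15 len=3
Fragment 3: offset=0 len=2
Fragment 4: offset=18 len=4
Fragment 5: offset=2 len=4
Fragment 6: offset=13 len=2
Gaps: 9-12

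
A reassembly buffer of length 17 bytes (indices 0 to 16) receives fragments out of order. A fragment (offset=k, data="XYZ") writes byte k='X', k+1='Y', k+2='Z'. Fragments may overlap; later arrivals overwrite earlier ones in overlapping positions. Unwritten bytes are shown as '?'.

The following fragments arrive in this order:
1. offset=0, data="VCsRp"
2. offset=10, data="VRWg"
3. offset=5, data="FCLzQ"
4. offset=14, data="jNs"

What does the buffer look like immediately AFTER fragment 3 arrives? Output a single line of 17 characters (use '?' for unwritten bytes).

Fragment 1: offset=0 data="VCsRp" -> buffer=VCsRp????????????
Fragment 2: offset=10 data="VRWg" -> buffer=VCsRp?????VRWg???
Fragment 3: offset=5 data="FCLzQ" -> buffer=VCsRpFCLzQVRWg???

Answer: VCsRpFCLzQVRWg???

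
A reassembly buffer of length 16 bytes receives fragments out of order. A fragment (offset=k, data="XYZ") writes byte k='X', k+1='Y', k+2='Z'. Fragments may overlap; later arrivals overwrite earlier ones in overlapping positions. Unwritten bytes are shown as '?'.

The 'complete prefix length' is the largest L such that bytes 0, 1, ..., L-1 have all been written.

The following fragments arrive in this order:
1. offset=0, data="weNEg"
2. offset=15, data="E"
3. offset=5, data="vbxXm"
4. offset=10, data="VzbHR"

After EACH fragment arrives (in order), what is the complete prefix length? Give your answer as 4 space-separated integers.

Answer: 5 5 10 16

Derivation:
Fragment 1: offset=0 data="weNEg" -> buffer=weNEg??????????? -> prefix_len=5
Fragment 2: offset=15 data="E" -> buffer=weNEg??????????E -> prefix_len=5
Fragment 3: offset=5 data="vbxXm" -> buffer=weNEgvbxXm?????E -> prefix_len=10
Fragment 4: offset=10 data="VzbHR" -> buffer=weNEgvbxXmVzbHRE -> prefix_len=16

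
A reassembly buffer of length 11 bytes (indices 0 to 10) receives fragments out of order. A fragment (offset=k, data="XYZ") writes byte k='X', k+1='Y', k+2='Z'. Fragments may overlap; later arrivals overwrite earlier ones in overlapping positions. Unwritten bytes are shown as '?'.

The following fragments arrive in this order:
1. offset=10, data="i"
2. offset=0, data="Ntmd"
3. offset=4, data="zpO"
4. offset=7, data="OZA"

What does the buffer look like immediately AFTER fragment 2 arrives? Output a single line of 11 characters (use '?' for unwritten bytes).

Answer: Ntmd??????i

Derivation:
Fragment 1: offset=10 data="i" -> buffer=??????????i
Fragment 2: offset=0 data="Ntmd" -> buffer=Ntmd??????i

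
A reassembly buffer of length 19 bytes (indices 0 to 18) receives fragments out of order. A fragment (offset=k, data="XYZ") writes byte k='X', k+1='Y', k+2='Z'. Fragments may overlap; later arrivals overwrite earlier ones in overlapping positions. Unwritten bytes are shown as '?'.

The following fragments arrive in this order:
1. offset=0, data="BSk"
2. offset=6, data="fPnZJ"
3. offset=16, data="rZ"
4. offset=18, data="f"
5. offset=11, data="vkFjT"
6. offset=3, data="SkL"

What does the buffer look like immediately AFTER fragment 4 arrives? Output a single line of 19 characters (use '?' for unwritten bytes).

Answer: BSk???fPnZJ?????rZf

Derivation:
Fragment 1: offset=0 data="BSk" -> buffer=BSk????????????????
Fragment 2: offset=6 data="fPnZJ" -> buffer=BSk???fPnZJ????????
Fragment 3: offset=16 data="rZ" -> buffer=BSk???fPnZJ?????rZ?
Fragment 4: offset=18 data="f" -> buffer=BSk???fPnZJ?????rZf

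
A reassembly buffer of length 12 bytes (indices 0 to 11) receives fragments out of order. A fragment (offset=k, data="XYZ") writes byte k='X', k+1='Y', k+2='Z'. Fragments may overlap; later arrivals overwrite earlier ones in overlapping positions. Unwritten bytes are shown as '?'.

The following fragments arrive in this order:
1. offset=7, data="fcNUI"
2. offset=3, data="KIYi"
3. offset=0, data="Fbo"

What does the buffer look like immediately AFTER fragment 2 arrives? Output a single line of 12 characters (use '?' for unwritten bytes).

Fragment 1: offset=7 data="fcNUI" -> buffer=???????fcNUI
Fragment 2: offset=3 data="KIYi" -> buffer=???KIYifcNUI

Answer: ???KIYifcNUI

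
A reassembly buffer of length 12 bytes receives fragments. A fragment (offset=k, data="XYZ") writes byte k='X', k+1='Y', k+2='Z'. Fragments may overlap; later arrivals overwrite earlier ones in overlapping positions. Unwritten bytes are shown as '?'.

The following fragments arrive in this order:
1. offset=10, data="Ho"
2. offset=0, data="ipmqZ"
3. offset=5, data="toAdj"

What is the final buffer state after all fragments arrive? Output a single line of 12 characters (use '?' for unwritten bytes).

Answer: ipmqZtoAdjHo

Derivation:
Fragment 1: offset=10 data="Ho" -> buffer=??????????Ho
Fragment 2: offset=0 data="ipmqZ" -> buffer=ipmqZ?????Ho
Fragment 3: offset=5 data="toAdj" -> buffer=ipmqZtoAdjHo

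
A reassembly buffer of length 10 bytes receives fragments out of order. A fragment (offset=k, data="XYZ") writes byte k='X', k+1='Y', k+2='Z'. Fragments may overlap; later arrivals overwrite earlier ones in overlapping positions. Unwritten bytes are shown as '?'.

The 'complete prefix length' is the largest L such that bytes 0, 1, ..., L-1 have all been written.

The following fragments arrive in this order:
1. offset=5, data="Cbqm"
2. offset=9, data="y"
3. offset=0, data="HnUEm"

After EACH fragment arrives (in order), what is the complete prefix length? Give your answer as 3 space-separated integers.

Fragment 1: offset=5 data="Cbqm" -> buffer=?????Cbqm? -> prefix_len=0
Fragment 2: offset=9 data="y" -> buffer=?????Cbqmy -> prefix_len=0
Fragment 3: offset=0 data="HnUEm" -> buffer=HnUEmCbqmy -> prefix_len=10

Answer: 0 0 10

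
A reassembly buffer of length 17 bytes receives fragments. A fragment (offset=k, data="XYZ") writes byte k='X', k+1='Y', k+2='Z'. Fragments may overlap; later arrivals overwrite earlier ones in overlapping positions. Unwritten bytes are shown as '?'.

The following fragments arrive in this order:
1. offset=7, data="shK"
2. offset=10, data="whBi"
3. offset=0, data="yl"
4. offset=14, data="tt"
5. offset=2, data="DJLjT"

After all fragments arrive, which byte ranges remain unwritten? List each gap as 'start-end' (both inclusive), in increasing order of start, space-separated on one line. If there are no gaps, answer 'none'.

Answer: 16-16

Derivation:
Fragment 1: offset=7 len=3
Fragment 2: offset=10 len=4
Fragment 3: offset=0 len=2
Fragment 4: offset=14 len=2
Fragment 5: offset=2 len=5
Gaps: 16-16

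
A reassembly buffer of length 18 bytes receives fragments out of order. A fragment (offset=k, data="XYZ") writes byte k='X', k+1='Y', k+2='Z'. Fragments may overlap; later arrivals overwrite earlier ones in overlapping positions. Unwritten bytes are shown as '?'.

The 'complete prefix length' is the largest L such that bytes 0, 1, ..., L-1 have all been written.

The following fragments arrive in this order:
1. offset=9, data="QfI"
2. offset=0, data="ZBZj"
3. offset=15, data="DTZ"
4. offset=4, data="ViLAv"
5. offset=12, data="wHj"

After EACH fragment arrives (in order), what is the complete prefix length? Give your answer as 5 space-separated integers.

Fragment 1: offset=9 data="QfI" -> buffer=?????????QfI?????? -> prefix_len=0
Fragment 2: offset=0 data="ZBZj" -> buffer=ZBZj?????QfI?????? -> prefix_len=4
Fragment 3: offset=15 data="DTZ" -> buffer=ZBZj?????QfI???DTZ -> prefix_len=4
Fragment 4: offset=4 data="ViLAv" -> buffer=ZBZjViLAvQfI???DTZ -> prefix_len=12
Fragment 5: offset=12 data="wHj" -> buffer=ZBZjViLAvQfIwHjDTZ -> prefix_len=18

Answer: 0 4 4 12 18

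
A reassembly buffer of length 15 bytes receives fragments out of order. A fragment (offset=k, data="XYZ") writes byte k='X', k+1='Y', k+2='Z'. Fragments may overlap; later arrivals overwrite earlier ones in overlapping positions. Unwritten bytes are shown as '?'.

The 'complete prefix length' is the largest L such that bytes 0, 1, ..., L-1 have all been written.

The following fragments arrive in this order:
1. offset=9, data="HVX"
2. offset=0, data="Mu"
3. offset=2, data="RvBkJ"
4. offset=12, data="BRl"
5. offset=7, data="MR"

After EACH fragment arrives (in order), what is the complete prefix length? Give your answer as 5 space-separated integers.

Fragment 1: offset=9 data="HVX" -> buffer=?????????HVX??? -> prefix_len=0
Fragment 2: offset=0 data="Mu" -> buffer=Mu???????HVX??? -> prefix_len=2
Fragment 3: offset=2 data="RvBkJ" -> buffer=MuRvBkJ??HVX??? -> prefix_len=7
Fragment 4: offset=12 data="BRl" -> buffer=MuRvBkJ??HVXBRl -> prefix_len=7
Fragment 5: offset=7 data="MR" -> buffer=MuRvBkJMRHVXBRl -> prefix_len=15

Answer: 0 2 7 7 15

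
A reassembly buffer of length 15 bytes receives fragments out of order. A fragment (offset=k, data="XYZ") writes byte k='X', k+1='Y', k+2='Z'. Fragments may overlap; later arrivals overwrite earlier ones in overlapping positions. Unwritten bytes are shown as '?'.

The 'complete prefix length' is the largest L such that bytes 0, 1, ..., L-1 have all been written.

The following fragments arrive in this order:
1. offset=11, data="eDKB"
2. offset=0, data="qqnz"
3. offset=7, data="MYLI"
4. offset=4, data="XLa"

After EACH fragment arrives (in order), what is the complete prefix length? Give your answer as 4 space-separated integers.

Fragment 1: offset=11 data="eDKB" -> buffer=???????????eDKB -> prefix_len=0
Fragment 2: offset=0 data="qqnz" -> buffer=qqnz???????eDKB -> prefix_len=4
Fragment 3: offset=7 data="MYLI" -> buffer=qqnz???MYLIeDKB -> prefix_len=4
Fragment 4: offset=4 data="XLa" -> buffer=qqnzXLaMYLIeDKB -> prefix_len=15

Answer: 0 4 4 15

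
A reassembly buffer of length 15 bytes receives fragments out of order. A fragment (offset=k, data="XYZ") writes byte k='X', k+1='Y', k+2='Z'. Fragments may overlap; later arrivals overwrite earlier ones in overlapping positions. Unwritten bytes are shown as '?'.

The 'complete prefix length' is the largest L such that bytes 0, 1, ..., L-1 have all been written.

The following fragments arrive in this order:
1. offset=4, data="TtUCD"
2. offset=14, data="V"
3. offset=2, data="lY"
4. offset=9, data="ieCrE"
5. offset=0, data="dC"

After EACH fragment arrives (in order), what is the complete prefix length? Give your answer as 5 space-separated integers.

Fragment 1: offset=4 data="TtUCD" -> buffer=????TtUCD?????? -> prefix_len=0
Fragment 2: offset=14 data="V" -> buffer=????TtUCD?????V -> prefix_len=0
Fragment 3: offset=2 data="lY" -> buffer=??lYTtUCD?????V -> prefix_len=0
Fragment 4: offset=9 data="ieCrE" -> buffer=??lYTtUCDieCrEV -> prefix_len=0
Fragment 5: offset=0 data="dC" -> buffer=dClYTtUCDieCrEV -> prefix_len=15

Answer: 0 0 0 0 15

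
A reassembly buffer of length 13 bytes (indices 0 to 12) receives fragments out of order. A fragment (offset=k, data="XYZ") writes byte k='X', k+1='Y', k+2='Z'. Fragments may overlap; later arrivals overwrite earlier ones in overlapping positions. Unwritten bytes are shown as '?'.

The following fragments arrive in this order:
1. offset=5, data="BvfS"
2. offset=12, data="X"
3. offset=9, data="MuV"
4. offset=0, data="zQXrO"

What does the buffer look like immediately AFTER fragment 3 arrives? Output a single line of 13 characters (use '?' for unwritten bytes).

Answer: ?????BvfSMuVX

Derivation:
Fragment 1: offset=5 data="BvfS" -> buffer=?????BvfS????
Fragment 2: offset=12 data="X" -> buffer=?????BvfS???X
Fragment 3: offset=9 data="MuV" -> buffer=?????BvfSMuVX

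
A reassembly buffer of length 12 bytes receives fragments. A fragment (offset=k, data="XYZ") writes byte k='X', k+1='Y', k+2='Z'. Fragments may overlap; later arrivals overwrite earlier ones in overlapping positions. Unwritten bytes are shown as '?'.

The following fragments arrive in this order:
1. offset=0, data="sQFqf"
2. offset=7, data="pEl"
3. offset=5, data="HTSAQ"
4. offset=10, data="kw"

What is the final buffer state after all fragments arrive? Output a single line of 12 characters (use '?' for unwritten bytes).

Answer: sQFqfHTSAQkw

Derivation:
Fragment 1: offset=0 data="sQFqf" -> buffer=sQFqf???????
Fragment 2: offset=7 data="pEl" -> buffer=sQFqf??pEl??
Fragment 3: offset=5 data="HTSAQ" -> buffer=sQFqfHTSAQ??
Fragment 4: offset=10 data="kw" -> buffer=sQFqfHTSAQkw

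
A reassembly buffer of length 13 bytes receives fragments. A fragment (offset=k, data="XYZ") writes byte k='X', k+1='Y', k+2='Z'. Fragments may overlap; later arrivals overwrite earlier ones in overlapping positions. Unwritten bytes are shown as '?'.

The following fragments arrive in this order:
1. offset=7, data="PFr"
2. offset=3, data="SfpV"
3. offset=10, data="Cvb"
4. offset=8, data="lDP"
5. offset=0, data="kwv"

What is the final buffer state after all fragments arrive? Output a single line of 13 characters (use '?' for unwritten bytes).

Answer: kwvSfpVPlDPvb

Derivation:
Fragment 1: offset=7 data="PFr" -> buffer=???????PFr???
Fragment 2: offset=3 data="SfpV" -> buffer=???SfpVPFr???
Fragment 3: offset=10 data="Cvb" -> buffer=???SfpVPFrCvb
Fragment 4: offset=8 data="lDP" -> buffer=???SfpVPlDPvb
Fragment 5: offset=0 data="kwv" -> buffer=kwvSfpVPlDPvb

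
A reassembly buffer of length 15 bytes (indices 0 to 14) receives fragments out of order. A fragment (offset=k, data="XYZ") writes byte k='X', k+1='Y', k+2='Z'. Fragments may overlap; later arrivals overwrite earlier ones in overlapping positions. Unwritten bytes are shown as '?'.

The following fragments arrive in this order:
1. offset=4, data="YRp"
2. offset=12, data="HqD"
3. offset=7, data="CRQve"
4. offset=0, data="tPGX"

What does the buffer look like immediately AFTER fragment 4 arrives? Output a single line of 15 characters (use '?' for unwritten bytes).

Answer: tPGXYRpCRQveHqD

Derivation:
Fragment 1: offset=4 data="YRp" -> buffer=????YRp????????
Fragment 2: offset=12 data="HqD" -> buffer=????YRp?????HqD
Fragment 3: offset=7 data="CRQve" -> buffer=????YRpCRQveHqD
Fragment 4: offset=0 data="tPGX" -> buffer=tPGXYRpCRQveHqD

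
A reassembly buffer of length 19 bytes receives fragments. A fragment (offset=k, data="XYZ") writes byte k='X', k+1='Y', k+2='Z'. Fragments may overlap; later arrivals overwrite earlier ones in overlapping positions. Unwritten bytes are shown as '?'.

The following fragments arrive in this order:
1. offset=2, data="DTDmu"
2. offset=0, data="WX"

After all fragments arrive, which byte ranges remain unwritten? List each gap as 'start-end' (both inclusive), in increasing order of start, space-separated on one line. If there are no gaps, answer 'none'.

Answer: 7-18

Derivation:
Fragment 1: offset=2 len=5
Fragment 2: offset=0 len=2
Gaps: 7-18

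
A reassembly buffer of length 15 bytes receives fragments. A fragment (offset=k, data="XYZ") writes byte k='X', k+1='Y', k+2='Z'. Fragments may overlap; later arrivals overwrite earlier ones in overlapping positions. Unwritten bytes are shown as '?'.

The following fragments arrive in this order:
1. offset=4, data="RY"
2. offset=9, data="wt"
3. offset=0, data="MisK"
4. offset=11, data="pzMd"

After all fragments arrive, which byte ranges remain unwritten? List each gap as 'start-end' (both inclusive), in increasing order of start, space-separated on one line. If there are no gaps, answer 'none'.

Fragment 1: offset=4 len=2
Fragment 2: offset=9 len=2
Fragment 3: offset=0 len=4
Fragment 4: offset=11 len=4
Gaps: 6-8

Answer: 6-8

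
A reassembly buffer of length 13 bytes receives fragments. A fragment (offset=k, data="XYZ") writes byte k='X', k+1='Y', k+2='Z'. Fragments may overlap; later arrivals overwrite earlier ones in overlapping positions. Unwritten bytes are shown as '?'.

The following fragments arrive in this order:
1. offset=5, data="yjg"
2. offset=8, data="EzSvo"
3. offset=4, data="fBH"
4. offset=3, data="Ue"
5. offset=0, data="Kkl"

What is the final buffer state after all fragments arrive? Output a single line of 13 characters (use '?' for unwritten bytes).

Answer: KklUeBHgEzSvo

Derivation:
Fragment 1: offset=5 data="yjg" -> buffer=?????yjg?????
Fragment 2: offset=8 data="EzSvo" -> buffer=?????yjgEzSvo
Fragment 3: offset=4 data="fBH" -> buffer=????fBHgEzSvo
Fragment 4: offset=3 data="Ue" -> buffer=???UeBHgEzSvo
Fragment 5: offset=0 data="Kkl" -> buffer=KklUeBHgEzSvo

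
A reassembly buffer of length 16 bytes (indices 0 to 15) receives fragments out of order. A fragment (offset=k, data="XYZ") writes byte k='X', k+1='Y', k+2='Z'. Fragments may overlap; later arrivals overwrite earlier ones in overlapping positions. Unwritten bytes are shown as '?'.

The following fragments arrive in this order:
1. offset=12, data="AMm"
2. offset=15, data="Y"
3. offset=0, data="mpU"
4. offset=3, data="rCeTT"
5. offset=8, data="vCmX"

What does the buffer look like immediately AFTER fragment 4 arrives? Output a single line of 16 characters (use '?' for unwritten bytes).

Fragment 1: offset=12 data="AMm" -> buffer=????????????AMm?
Fragment 2: offset=15 data="Y" -> buffer=????????????AMmY
Fragment 3: offset=0 data="mpU" -> buffer=mpU?????????AMmY
Fragment 4: offset=3 data="rCeTT" -> buffer=mpUrCeTT????AMmY

Answer: mpUrCeTT????AMmY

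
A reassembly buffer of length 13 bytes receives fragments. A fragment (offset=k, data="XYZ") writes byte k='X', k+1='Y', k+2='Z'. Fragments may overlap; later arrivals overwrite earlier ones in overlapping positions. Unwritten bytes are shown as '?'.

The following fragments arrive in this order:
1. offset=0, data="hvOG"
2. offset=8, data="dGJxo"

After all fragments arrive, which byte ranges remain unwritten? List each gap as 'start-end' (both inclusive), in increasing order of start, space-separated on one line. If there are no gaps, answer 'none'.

Fragment 1: offset=0 len=4
Fragment 2: offset=8 len=5
Gaps: 4-7

Answer: 4-7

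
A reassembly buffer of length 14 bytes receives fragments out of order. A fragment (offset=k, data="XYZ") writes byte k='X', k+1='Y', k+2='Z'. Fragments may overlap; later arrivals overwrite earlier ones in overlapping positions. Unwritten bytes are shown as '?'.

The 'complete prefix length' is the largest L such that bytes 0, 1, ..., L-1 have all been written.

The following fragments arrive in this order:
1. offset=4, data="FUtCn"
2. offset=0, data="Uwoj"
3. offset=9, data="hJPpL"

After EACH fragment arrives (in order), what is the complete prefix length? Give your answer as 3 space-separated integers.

Fragment 1: offset=4 data="FUtCn" -> buffer=????FUtCn????? -> prefix_len=0
Fragment 2: offset=0 data="Uwoj" -> buffer=UwojFUtCn????? -> prefix_len=9
Fragment 3: offset=9 data="hJPpL" -> buffer=UwojFUtCnhJPpL -> prefix_len=14

Answer: 0 9 14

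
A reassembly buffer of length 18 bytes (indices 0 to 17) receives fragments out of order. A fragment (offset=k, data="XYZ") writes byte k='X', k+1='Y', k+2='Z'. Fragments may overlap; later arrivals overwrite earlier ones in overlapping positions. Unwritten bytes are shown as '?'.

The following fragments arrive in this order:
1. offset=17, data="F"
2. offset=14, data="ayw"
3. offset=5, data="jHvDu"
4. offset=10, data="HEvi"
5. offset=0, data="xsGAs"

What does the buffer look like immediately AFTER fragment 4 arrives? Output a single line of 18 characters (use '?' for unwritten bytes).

Answer: ?????jHvDuHEviaywF

Derivation:
Fragment 1: offset=17 data="F" -> buffer=?????????????????F
Fragment 2: offset=14 data="ayw" -> buffer=??????????????aywF
Fragment 3: offset=5 data="jHvDu" -> buffer=?????jHvDu????aywF
Fragment 4: offset=10 data="HEvi" -> buffer=?????jHvDuHEviaywF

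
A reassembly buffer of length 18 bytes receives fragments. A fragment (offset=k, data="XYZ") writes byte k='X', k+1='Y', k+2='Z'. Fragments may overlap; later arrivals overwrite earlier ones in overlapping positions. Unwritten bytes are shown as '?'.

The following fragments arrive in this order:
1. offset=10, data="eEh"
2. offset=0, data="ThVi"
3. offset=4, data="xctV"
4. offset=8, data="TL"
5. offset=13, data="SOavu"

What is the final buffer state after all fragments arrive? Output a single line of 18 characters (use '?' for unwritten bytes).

Fragment 1: offset=10 data="eEh" -> buffer=??????????eEh?????
Fragment 2: offset=0 data="ThVi" -> buffer=ThVi??????eEh?????
Fragment 3: offset=4 data="xctV" -> buffer=ThVixctV??eEh?????
Fragment 4: offset=8 data="TL" -> buffer=ThVixctVTLeEh?????
Fragment 5: offset=13 data="SOavu" -> buffer=ThVixctVTLeEhSOavu

Answer: ThVixctVTLeEhSOavu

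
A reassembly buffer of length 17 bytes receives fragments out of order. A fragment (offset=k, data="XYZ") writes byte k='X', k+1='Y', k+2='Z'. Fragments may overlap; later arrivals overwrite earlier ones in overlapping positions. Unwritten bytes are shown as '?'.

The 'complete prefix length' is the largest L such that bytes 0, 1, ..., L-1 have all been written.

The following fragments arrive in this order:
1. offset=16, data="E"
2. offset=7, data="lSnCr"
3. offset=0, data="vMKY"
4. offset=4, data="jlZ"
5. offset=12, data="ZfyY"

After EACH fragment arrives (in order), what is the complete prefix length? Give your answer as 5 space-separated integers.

Answer: 0 0 4 12 17

Derivation:
Fragment 1: offset=16 data="E" -> buffer=????????????????E -> prefix_len=0
Fragment 2: offset=7 data="lSnCr" -> buffer=???????lSnCr????E -> prefix_len=0
Fragment 3: offset=0 data="vMKY" -> buffer=vMKY???lSnCr????E -> prefix_len=4
Fragment 4: offset=4 data="jlZ" -> buffer=vMKYjlZlSnCr????E -> prefix_len=12
Fragment 5: offset=12 data="ZfyY" -> buffer=vMKYjlZlSnCrZfyYE -> prefix_len=17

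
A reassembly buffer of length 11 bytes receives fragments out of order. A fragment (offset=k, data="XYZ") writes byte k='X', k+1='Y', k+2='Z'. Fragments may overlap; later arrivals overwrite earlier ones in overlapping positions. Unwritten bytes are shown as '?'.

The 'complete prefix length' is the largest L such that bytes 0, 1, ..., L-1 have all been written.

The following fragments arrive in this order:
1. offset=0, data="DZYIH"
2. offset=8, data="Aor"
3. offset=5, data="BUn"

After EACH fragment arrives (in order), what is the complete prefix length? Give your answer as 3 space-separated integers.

Fragment 1: offset=0 data="DZYIH" -> buffer=DZYIH?????? -> prefix_len=5
Fragment 2: offset=8 data="Aor" -> buffer=DZYIH???Aor -> prefix_len=5
Fragment 3: offset=5 data="BUn" -> buffer=DZYIHBUnAor -> prefix_len=11

Answer: 5 5 11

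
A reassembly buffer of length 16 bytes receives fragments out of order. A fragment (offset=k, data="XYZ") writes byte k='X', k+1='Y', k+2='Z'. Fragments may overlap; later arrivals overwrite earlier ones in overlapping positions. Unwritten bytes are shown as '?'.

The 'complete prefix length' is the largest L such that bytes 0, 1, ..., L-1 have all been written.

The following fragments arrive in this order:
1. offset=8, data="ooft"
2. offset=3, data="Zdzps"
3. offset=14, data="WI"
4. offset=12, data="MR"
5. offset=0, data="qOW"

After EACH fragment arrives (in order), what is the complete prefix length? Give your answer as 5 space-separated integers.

Fragment 1: offset=8 data="ooft" -> buffer=????????ooft???? -> prefix_len=0
Fragment 2: offset=3 data="Zdzps" -> buffer=???Zdzpsooft???? -> prefix_len=0
Fragment 3: offset=14 data="WI" -> buffer=???Zdzpsooft??WI -> prefix_len=0
Fragment 4: offset=12 data="MR" -> buffer=???ZdzpsooftMRWI -> prefix_len=0
Fragment 5: offset=0 data="qOW" -> buffer=qOWZdzpsooftMRWI -> prefix_len=16

Answer: 0 0 0 0 16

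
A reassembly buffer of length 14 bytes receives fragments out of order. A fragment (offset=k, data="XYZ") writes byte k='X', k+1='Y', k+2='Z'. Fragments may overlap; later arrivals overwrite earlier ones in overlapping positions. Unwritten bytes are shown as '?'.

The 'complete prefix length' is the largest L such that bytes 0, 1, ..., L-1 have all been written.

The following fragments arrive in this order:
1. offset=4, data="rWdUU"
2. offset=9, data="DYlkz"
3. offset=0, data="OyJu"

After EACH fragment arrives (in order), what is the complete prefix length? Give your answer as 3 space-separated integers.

Answer: 0 0 14

Derivation:
Fragment 1: offset=4 data="rWdUU" -> buffer=????rWdUU????? -> prefix_len=0
Fragment 2: offset=9 data="DYlkz" -> buffer=????rWdUUDYlkz -> prefix_len=0
Fragment 3: offset=0 data="OyJu" -> buffer=OyJurWdUUDYlkz -> prefix_len=14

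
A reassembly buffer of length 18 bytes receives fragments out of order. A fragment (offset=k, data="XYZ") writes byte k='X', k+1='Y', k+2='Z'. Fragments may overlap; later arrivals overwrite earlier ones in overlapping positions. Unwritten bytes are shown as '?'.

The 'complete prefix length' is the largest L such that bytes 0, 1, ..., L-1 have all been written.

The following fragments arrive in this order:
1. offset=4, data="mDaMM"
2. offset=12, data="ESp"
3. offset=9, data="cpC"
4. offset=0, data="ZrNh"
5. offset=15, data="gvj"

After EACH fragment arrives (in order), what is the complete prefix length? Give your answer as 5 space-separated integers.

Fragment 1: offset=4 data="mDaMM" -> buffer=????mDaMM????????? -> prefix_len=0
Fragment 2: offset=12 data="ESp" -> buffer=????mDaMM???ESp??? -> prefix_len=0
Fragment 3: offset=9 data="cpC" -> buffer=????mDaMMcpCESp??? -> prefix_len=0
Fragment 4: offset=0 data="ZrNh" -> buffer=ZrNhmDaMMcpCESp??? -> prefix_len=15
Fragment 5: offset=15 data="gvj" -> buffer=ZrNhmDaMMcpCESpgvj -> prefix_len=18

Answer: 0 0 0 15 18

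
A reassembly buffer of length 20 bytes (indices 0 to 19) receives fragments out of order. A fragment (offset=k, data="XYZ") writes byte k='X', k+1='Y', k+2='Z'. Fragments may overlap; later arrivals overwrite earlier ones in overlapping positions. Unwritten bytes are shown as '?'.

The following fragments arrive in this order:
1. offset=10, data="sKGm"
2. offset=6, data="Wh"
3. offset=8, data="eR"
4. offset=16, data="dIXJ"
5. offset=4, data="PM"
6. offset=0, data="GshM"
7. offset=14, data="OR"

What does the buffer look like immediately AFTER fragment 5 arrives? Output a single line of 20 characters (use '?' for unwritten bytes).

Answer: ????PMWheRsKGm??dIXJ

Derivation:
Fragment 1: offset=10 data="sKGm" -> buffer=??????????sKGm??????
Fragment 2: offset=6 data="Wh" -> buffer=??????Wh??sKGm??????
Fragment 3: offset=8 data="eR" -> buffer=??????WheRsKGm??????
Fragment 4: offset=16 data="dIXJ" -> buffer=??????WheRsKGm??dIXJ
Fragment 5: offset=4 data="PM" -> buffer=????PMWheRsKGm??dIXJ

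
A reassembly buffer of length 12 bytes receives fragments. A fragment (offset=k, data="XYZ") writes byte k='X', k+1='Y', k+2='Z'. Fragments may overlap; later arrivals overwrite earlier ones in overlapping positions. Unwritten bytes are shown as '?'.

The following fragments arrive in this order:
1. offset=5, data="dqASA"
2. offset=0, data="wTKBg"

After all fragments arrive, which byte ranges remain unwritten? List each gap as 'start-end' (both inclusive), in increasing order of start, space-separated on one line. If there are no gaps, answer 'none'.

Fragment 1: offset=5 len=5
Fragment 2: offset=0 len=5
Gaps: 10-11

Answer: 10-11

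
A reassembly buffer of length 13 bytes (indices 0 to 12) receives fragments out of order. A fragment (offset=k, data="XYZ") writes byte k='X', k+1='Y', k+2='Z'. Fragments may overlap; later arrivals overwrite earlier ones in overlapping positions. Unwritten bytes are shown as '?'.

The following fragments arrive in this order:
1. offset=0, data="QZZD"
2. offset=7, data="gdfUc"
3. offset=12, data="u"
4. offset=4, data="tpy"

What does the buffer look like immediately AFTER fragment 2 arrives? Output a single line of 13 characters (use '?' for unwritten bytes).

Answer: QZZD???gdfUc?

Derivation:
Fragment 1: offset=0 data="QZZD" -> buffer=QZZD?????????
Fragment 2: offset=7 data="gdfUc" -> buffer=QZZD???gdfUc?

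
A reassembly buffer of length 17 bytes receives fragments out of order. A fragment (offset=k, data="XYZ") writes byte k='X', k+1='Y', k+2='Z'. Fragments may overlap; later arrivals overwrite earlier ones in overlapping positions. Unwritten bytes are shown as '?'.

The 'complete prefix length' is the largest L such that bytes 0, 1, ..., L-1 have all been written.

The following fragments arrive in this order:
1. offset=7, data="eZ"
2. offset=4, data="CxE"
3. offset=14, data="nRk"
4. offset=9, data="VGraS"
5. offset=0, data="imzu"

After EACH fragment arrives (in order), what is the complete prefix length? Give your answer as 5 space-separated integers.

Fragment 1: offset=7 data="eZ" -> buffer=???????eZ???????? -> prefix_len=0
Fragment 2: offset=4 data="CxE" -> buffer=????CxEeZ???????? -> prefix_len=0
Fragment 3: offset=14 data="nRk" -> buffer=????CxEeZ?????nRk -> prefix_len=0
Fragment 4: offset=9 data="VGraS" -> buffer=????CxEeZVGraSnRk -> prefix_len=0
Fragment 5: offset=0 data="imzu" -> buffer=imzuCxEeZVGraSnRk -> prefix_len=17

Answer: 0 0 0 0 17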